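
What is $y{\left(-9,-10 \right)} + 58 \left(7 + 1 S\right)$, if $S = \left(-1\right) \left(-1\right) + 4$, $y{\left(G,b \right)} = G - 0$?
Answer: $687$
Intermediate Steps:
$y{\left(G,b \right)} = G$ ($y{\left(G,b \right)} = G + 0 = G$)
$S = 5$ ($S = 1 + 4 = 5$)
$y{\left(-9,-10 \right)} + 58 \left(7 + 1 S\right) = -9 + 58 \left(7 + 1 \cdot 5\right) = -9 + 58 \left(7 + 5\right) = -9 + 58 \cdot 12 = -9 + 696 = 687$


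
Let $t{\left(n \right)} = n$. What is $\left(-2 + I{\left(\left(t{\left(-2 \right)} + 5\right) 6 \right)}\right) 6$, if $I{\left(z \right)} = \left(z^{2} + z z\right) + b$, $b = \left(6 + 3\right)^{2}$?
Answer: $4362$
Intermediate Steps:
$b = 81$ ($b = 9^{2} = 81$)
$I{\left(z \right)} = 81 + 2 z^{2}$ ($I{\left(z \right)} = \left(z^{2} + z z\right) + 81 = \left(z^{2} + z^{2}\right) + 81 = 2 z^{2} + 81 = 81 + 2 z^{2}$)
$\left(-2 + I{\left(\left(t{\left(-2 \right)} + 5\right) 6 \right)}\right) 6 = \left(-2 + \left(81 + 2 \left(\left(-2 + 5\right) 6\right)^{2}\right)\right) 6 = \left(-2 + \left(81 + 2 \left(3 \cdot 6\right)^{2}\right)\right) 6 = \left(-2 + \left(81 + 2 \cdot 18^{2}\right)\right) 6 = \left(-2 + \left(81 + 2 \cdot 324\right)\right) 6 = \left(-2 + \left(81 + 648\right)\right) 6 = \left(-2 + 729\right) 6 = 727 \cdot 6 = 4362$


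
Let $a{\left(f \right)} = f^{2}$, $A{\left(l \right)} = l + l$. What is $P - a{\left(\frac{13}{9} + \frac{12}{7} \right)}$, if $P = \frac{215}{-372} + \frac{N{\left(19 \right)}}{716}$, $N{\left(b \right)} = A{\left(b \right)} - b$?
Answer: $- \frac{463780855}{44047962} \approx -10.529$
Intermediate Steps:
$A{\left(l \right)} = 2 l$
$N{\left(b \right)} = b$ ($N{\left(b \right)} = 2 b - b = b$)
$P = - \frac{18359}{33294}$ ($P = \frac{215}{-372} + \frac{19}{716} = 215 \left(- \frac{1}{372}\right) + 19 \cdot \frac{1}{716} = - \frac{215}{372} + \frac{19}{716} = - \frac{18359}{33294} \approx -0.55142$)
$P - a{\left(\frac{13}{9} + \frac{12}{7} \right)} = - \frac{18359}{33294} - \left(\frac{13}{9} + \frac{12}{7}\right)^{2} = - \frac{18359}{33294} - \left(\frac{199}{63}\right)^{2} = - \frac{18359}{33294} - \frac{39601}{3969} = - \frac{463780855}{44047962}$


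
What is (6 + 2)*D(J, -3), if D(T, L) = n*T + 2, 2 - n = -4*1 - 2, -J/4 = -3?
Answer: 784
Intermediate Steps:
J = 12 (J = -4*(-3) = 12)
n = 8 (n = 2 - (-4*1 - 2) = 2 - (-4 - 2) = 2 - 1*(-6) = 2 + 6 = 8)
D(T, L) = 2 + 8*T (D(T, L) = 8*T + 2 = 2 + 8*T)
(6 + 2)*D(J, -3) = (6 + 2)*(2 + 8*12) = 8*(2 + 96) = 8*98 = 784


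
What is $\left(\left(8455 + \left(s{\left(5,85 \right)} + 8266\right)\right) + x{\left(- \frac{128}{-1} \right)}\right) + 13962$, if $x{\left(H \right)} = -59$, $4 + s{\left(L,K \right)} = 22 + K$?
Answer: $30727$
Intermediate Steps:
$s{\left(L,K \right)} = 18 + K$ ($s{\left(L,K \right)} = -4 + \left(22 + K\right) = 18 + K$)
$\left(\left(8455 + \left(s{\left(5,85 \right)} + 8266\right)\right) + x{\left(- \frac{128}{-1} \right)}\right) + 13962 = \left(\left(8455 + \left(\left(18 + 85\right) + 8266\right)\right) - 59\right) + 13962 = \left(\left(8455 + \left(103 + 8266\right)\right) - 59\right) + 13962 = \left(\left(8455 + 8369\right) - 59\right) + 13962 = \left(16824 - 59\right) + 13962 = 16765 + 13962 = 30727$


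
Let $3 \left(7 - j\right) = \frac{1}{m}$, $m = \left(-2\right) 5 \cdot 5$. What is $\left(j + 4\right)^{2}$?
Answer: $\frac{2725801}{22500} \approx 121.15$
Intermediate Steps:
$m = -50$ ($m = \left(-10\right) 5 = -50$)
$j = \frac{1051}{150}$ ($j = 7 - \frac{1}{3 \left(-50\right)} = 7 - - \frac{1}{150} = 7 + \frac{1}{150} = \frac{1051}{150} \approx 7.0067$)
$\left(j + 4\right)^{2} = \left(\frac{1051}{150} + 4\right)^{2} = \left(\frac{1651}{150}\right)^{2} = \frac{2725801}{22500}$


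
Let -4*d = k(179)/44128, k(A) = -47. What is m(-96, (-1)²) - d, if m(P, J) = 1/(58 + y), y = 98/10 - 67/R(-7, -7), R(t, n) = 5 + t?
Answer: 1717509/178806656 ≈ 0.0096054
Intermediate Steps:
y = 433/10 (y = 98/10 - 67/(5 - 7) = 98*(⅒) - 67/(-2) = 49/5 - 67*(-½) = 49/5 + 67/2 = 433/10 ≈ 43.300)
m(P, J) = 10/1013 (m(P, J) = 1/(58 + 433/10) = 1/(1013/10) = 10/1013)
d = 47/176512 (d = -(-47)/(4*44128) = -¼*(-47/44128) = 47/176512 ≈ 0.00026627)
m(-96, (-1)²) - d = 10/1013 - 1*47/176512 = 10/1013 - 47/176512 = 1717509/178806656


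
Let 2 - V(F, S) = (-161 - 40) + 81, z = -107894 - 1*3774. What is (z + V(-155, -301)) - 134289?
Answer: -245835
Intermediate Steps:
z = -111668 (z = -107894 - 3774 = -111668)
V(F, S) = 122 (V(F, S) = 2 - ((-161 - 40) + 81) = 2 - (-201 + 81) = 2 - 1*(-120) = 2 + 120 = 122)
(z + V(-155, -301)) - 134289 = (-111668 + 122) - 134289 = -111546 - 134289 = -245835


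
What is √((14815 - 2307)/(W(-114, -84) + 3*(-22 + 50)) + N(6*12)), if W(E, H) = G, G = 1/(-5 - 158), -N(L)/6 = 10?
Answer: 8*√260416511/13691 ≈ 9.4295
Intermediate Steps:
N(L) = -60 (N(L) = -6*10 = -60)
G = -1/163 (G = 1/(-163) = -1/163 ≈ -0.0061350)
W(E, H) = -1/163
√((14815 - 2307)/(W(-114, -84) + 3*(-22 + 50)) + N(6*12)) = √((14815 - 2307)/(-1/163 + 3*(-22 + 50)) - 60) = √(12508/(-1/163 + 3*28) - 60) = √(12508/(-1/163 + 84) - 60) = √(12508/(13691/163) - 60) = √(12508*(163/13691) - 60) = √(2038804/13691 - 60) = √(1217344/13691) = 8*√260416511/13691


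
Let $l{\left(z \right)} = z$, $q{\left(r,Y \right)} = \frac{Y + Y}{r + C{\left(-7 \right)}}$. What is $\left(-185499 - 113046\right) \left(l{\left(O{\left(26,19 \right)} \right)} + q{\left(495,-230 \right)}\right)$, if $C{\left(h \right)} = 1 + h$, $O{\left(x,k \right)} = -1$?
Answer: $\frac{94439735}{163} \approx 5.7939 \cdot 10^{5}$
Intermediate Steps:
$q{\left(r,Y \right)} = \frac{2 Y}{-6 + r}$ ($q{\left(r,Y \right)} = \frac{Y + Y}{r + \left(1 - 7\right)} = \frac{2 Y}{r - 6} = \frac{2 Y}{-6 + r}$)
$\left(-185499 - 113046\right) \left(l{\left(O{\left(26,19 \right)} \right)} + q{\left(495,-230 \right)}\right) = \left(-185499 - 113046\right) \left(-1 + 2 \left(-230\right) \frac{1}{-6 + 495}\right) = - 298545 \left(-1 + 2 \left(-230\right) \frac{1}{489}\right) = - 298545 \left(-1 - \frac{460}{489}\right) = \left(-298545\right) \left(- \frac{949}{489}\right) = \frac{94439735}{163}$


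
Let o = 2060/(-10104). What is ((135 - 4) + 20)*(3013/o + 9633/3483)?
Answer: -1334013917203/597915 ≈ -2.2311e+6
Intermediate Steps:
o = -515/2526 (o = 2060*(-1/10104) = -515/2526 ≈ -0.20388)
((135 - 4) + 20)*(3013/o + 9633/3483) = ((135 - 4) + 20)*(3013/(-515/2526) + 9633/3483) = (131 + 20)*(3013*(-2526/515) + 9633*(1/3483)) = 151*(-7610838/515 + 3211/1161) = 151*(-8834529253/597915) = -1334013917203/597915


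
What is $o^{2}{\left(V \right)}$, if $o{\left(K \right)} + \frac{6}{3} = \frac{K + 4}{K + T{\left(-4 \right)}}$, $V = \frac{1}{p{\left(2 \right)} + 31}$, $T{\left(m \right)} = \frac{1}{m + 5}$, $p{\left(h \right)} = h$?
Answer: $\frac{4225}{1156} \approx 3.6548$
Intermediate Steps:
$T{\left(m \right)} = \frac{1}{5 + m}$
$V = \frac{1}{33}$ ($V = \frac{1}{2 + 31} = \frac{1}{33} \approx 0.030303$)
$o{\left(K \right)} = -2 + \frac{4 + K}{1 + K}$ ($o{\left(K \right)} = -2 + \frac{K + 4}{K + \frac{1}{5 - 4}} = -2 + \frac{4 + K}{K + 1^{-1}} = -2 + \frac{4 + K}{K + 1} = -2 + \frac{4 + K}{1 + K}$)
$o^{2}{\left(V \right)} = \left(\frac{2 - \frac{1}{33}}{1 + \frac{1}{33}}\right)^{2} = \left(\frac{2 - \frac{1}{33}}{\frac{34}{33}}\right)^{2} = \left(\frac{33}{34} \cdot \frac{65}{33}\right)^{2} = \left(\frac{65}{34}\right)^{2} = \frac{4225}{1156}$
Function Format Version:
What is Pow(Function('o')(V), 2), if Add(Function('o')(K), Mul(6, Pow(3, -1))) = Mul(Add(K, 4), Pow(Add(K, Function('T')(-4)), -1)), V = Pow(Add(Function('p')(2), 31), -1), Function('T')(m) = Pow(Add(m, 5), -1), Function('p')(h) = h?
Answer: Rational(4225, 1156) ≈ 3.6548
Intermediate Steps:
Function('T')(m) = Pow(Add(5, m), -1)
V = Rational(1, 33) (V = Pow(Add(2, 31), -1) = Pow(33, -1) = Rational(1, 33) ≈ 0.030303)
Function('o')(K) = Add(-2, Mul(Pow(Add(1, K), -1), Add(4, K))) (Function('o')(K) = Add(-2, Mul(Add(K, 4), Pow(Add(K, Pow(Add(5, -4), -1)), -1))) = Add(-2, Mul(Add(4, K), Pow(Add(K, Pow(1, -1)), -1))) = Add(-2, Mul(Add(4, K), Pow(Add(K, 1), -1))) = Add(-2, Mul(Add(4, K), Pow(Add(1, K), -1))) = Add(-2, Mul(Pow(Add(1, K), -1), Add(4, K))))
Pow(Function('o')(V), 2) = Pow(Mul(Pow(Add(1, Rational(1, 33)), -1), Add(2, Mul(-1, Rational(1, 33)))), 2) = Pow(Mul(Pow(Rational(34, 33), -1), Add(2, Rational(-1, 33))), 2) = Pow(Mul(Rational(33, 34), Rational(65, 33)), 2) = Pow(Rational(65, 34), 2) = Rational(4225, 1156)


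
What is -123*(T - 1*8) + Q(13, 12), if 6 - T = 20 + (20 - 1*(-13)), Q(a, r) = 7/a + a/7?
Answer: 615833/91 ≈ 6767.4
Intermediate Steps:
Q(a, r) = 7/a + a/7 (Q(a, r) = 7/a + a*(1/7) = 7/a + a/7)
T = -47 (T = 6 - (20 + (20 - 1*(-13))) = 6 - (20 + (20 + 13)) = 6 - (20 + 33) = 6 - 1*53 = 6 - 53 = -47)
-123*(T - 1*8) + Q(13, 12) = -123*(-47 - 1*8) + (7/13 + (1/7)*13) = -123*(-47 - 8) + (7*(1/13) + 13/7) = -123*(-55) + (7/13 + 13/7) = 6765 + 218/91 = 615833/91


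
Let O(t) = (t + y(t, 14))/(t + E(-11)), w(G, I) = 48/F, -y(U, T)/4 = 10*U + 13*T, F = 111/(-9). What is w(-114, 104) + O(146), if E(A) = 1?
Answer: -258782/5439 ≈ -47.579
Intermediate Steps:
F = -37/3 (F = 111*(-1/9) = -37/3 ≈ -12.333)
y(U, T) = -52*T - 40*U (y(U, T) = -4*(10*U + 13*T) = -52*T - 40*U)
w(G, I) = -144/37 (w(G, I) = 48/(-37/3) = 48*(-3/37) = -144/37)
O(t) = (-728 - 39*t)/(1 + t) (O(t) = (t + (-52*14 - 40*t))/(t + 1) = (t + (-728 - 40*t))/(1 + t) = (-728 - 39*t)/(1 + t))
w(-114, 104) + O(146) = -144/37 + 13*(-56 - 3*146)/(1 + 146) = -144/37 + 13*(-56 - 438)/147 = -144/37 + 13*(1/147)*(-494) = -144/37 - 6422/147 = -258782/5439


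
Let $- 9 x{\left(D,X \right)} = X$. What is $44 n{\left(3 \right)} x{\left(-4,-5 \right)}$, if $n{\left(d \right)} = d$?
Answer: $\frac{220}{3} \approx 73.333$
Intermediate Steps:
$x{\left(D,X \right)} = - \frac{X}{9}$
$44 n{\left(3 \right)} x{\left(-4,-5 \right)} = 44 \cdot 3 \left(\left(- \frac{1}{9}\right) \left(-5\right)\right) = 132 \cdot \frac{5}{9} = \frac{220}{3}$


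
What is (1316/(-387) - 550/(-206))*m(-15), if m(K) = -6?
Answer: 58246/13287 ≈ 4.3837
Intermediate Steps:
(1316/(-387) - 550/(-206))*m(-15) = (1316/(-387) - 550/(-206))*(-6) = (1316*(-1/387) - 550*(-1/206))*(-6) = (-1316/387 + 275/103)*(-6) = -29123/39861*(-6) = 58246/13287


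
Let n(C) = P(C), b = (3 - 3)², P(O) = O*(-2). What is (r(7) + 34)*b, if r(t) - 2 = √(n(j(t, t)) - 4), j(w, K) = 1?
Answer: 0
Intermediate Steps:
P(O) = -2*O
b = 0 (b = 0² = 0)
n(C) = -2*C
r(t) = 2 + I*√6 (r(t) = 2 + √(-2*1 - 4) = 2 + √(-2 - 4) = 2 + √(-6) = 2 + I*√6)
(r(7) + 34)*b = ((2 + I*√6) + 34)*0 = (36 + I*√6)*0 = 0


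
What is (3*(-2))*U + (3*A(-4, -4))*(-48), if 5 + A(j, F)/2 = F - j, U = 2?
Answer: 1428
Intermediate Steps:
A(j, F) = -10 - 2*j + 2*F (A(j, F) = -10 + 2*(F - j) = -10 + (-2*j + 2*F) = -10 - 2*j + 2*F)
(3*(-2))*U + (3*A(-4, -4))*(-48) = (3*(-2))*2 + (3*(-10 - 2*(-4) + 2*(-4)))*(-48) = -6*2 + (3*(-10 + 8 - 8))*(-48) = -12 + (3*(-10))*(-48) = -12 - 30*(-48) = -12 + 1440 = 1428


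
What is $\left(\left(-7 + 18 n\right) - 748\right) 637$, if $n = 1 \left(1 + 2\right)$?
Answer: $-446537$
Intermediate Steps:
$n = 3$ ($n = 1 \cdot 3 = 3$)
$\left(\left(-7 + 18 n\right) - 748\right) 637 = \left(\left(-7 + 18 \cdot 3\right) - 748\right) 637 = \left(\left(-7 + 54\right) - 748\right) 637 = \left(47 - 748\right) 637 = \left(-701\right) 637 = -446537$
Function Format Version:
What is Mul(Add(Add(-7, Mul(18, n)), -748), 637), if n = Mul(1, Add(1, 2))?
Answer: -446537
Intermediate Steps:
n = 3 (n = Mul(1, 3) = 3)
Mul(Add(Add(-7, Mul(18, n)), -748), 637) = Mul(Add(Add(-7, Mul(18, 3)), -748), 637) = Mul(Add(Add(-7, 54), -748), 637) = Mul(Add(47, -748), 637) = Mul(-701, 637) = -446537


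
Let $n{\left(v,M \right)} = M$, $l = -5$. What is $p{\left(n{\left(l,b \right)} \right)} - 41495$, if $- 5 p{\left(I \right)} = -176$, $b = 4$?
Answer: $- \frac{207299}{5} \approx -41460.0$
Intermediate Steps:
$p{\left(I \right)} = \frac{176}{5}$ ($p{\left(I \right)} = \left(- \frac{1}{5}\right) \left(-176\right) = \frac{176}{5}$)
$p{\left(n{\left(l,b \right)} \right)} - 41495 = \frac{176}{5} - 41495 = - \frac{207299}{5}$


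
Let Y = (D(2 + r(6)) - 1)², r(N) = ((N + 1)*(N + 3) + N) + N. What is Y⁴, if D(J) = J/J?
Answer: 0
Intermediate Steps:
r(N) = 2*N + (1 + N)*(3 + N) (r(N) = ((1 + N)*(3 + N) + N) + N = (N + (1 + N)*(3 + N)) + N = 2*N + (1 + N)*(3 + N))
D(J) = 1
Y = 0 (Y = (1 - 1)² = 0² = 0)
Y⁴ = 0⁴ = 0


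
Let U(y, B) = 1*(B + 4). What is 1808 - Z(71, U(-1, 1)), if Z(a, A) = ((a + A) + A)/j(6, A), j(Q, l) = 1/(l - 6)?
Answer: 1889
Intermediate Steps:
j(Q, l) = 1/(-6 + l)
U(y, B) = 4 + B (U(y, B) = 1*(4 + B) = 4 + B)
Z(a, A) = (-6 + A)*(a + 2*A) (Z(a, A) = ((a + A) + A)/(1/(-6 + A)) = ((A + a) + A)*(-6 + A) = (a + 2*A)*(-6 + A) = (-6 + A)*(a + 2*A))
1808 - Z(71, U(-1, 1)) = 1808 - (-6 + (4 + 1))*(71 + 2*(4 + 1)) = 1808 - (-6 + 5)*(71 + 2*5) = 1808 - (-1)*(71 + 10) = 1808 - (-1)*81 = 1808 - 1*(-81) = 1808 + 81 = 1889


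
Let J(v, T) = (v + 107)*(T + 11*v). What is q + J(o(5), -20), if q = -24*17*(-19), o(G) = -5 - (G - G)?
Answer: 102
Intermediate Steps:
o(G) = -5 (o(G) = -5 - 1*0 = -5 + 0 = -5)
q = 7752 (q = -408*(-19) = 7752)
J(v, T) = (107 + v)*(T + 11*v)
q + J(o(5), -20) = 7752 + (11*(-5)² + 107*(-20) + 1177*(-5) - 20*(-5)) = 7752 + (11*25 - 2140 - 5885 + 100) = 7752 + (275 - 2140 - 5885 + 100) = 7752 - 7650 = 102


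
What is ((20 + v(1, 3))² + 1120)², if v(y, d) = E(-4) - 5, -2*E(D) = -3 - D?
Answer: 28313041/16 ≈ 1.7696e+6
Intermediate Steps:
E(D) = 3/2 + D/2 (E(D) = -(-3 - D)/2 = 3/2 + D/2)
v(y, d) = -11/2 (v(y, d) = (3/2 + (½)*(-4)) - 5 = (3/2 - 2) - 5 = -½ - 5 = -11/2)
((20 + v(1, 3))² + 1120)² = ((20 - 11/2)² + 1120)² = ((29/2)² + 1120)² = (841/4 + 1120)² = (5321/4)² = 28313041/16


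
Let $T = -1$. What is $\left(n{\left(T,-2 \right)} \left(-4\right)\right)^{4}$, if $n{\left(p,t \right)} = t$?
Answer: $4096$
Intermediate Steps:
$\left(n{\left(T,-2 \right)} \left(-4\right)\right)^{4} = \left(\left(-2\right) \left(-4\right)\right)^{4} = 8^{4} = 4096$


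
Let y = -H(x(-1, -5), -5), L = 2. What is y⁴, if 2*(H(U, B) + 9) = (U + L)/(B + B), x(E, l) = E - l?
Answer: 74805201/10000 ≈ 7480.5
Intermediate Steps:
H(U, B) = -9 + (2 + U)/(4*B) (H(U, B) = -9 + ((U + 2)/(B + B))/2 = -9 + ((2 + U)/((2*B)))/2 = -9 + ((2 + U)*(1/(2*B)))/2 = -9 + ((2 + U)/(2*B))/2 = -9 + (2 + U)/(4*B))
y = 93/10 (y = -(2 + (-1 - 1*(-5)) - 36*(-5))/(4*(-5)) = -(-1)*(2 + (-1 + 5) + 180)/(4*5) = -(-1)*(2 + 4 + 180)/(4*5) = -(-1)*186/(4*5) = -1*(-93/10) = 93/10 ≈ 9.3000)
y⁴ = (93/10)⁴ = 74805201/10000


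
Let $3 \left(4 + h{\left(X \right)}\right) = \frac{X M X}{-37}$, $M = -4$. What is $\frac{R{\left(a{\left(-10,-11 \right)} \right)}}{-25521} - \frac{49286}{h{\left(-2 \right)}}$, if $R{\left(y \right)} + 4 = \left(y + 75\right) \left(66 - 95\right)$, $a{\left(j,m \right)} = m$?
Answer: $\frac{23269950791}{1820498} \approx 12782.0$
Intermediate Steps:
$R{\left(y \right)} = -2179 - 29 y$ ($R{\left(y \right)} = -4 + \left(y + 75\right) \left(66 - 95\right) = -4 + \left(75 + y\right) \left(-29\right) = -4 - \left(2175 + 29 y\right) = -2179 - 29 y$)
$h{\left(X \right)} = -4 + \frac{4 X^{2}}{111}$ ($h{\left(X \right)} = -4 + \frac{X \left(-4\right) X \frac{1}{-37}}{3} = -4 + \frac{- 4 X X \left(- \frac{1}{37}\right)}{3} = -4 + \frac{- 4 X^{2} \left(- \frac{1}{37}\right)}{3} = -4 + \frac{\frac{4}{37} X^{2}}{3} = -4 + \frac{4 X^{2}}{111}$)
$\frac{R{\left(a{\left(-10,-11 \right)} \right)}}{-25521} - \frac{49286}{h{\left(-2 \right)}} = \frac{-2179 - -319}{-25521} - \frac{49286}{-4 + \frac{4 \left(-2\right)^{2}}{111}} = \left(-2179 + 319\right) \left(- \frac{1}{25521}\right) - \frac{49286}{-4 + \frac{4}{111} \cdot 4} = \left(-1860\right) \left(- \frac{1}{25521}\right) - \frac{49286}{-4 + \frac{16}{111}} = \frac{620}{8507} - \frac{49286}{- \frac{428}{111}} = \frac{620}{8507} - - \frac{2735373}{214} = \frac{620}{8507} + \frac{2735373}{214} = \frac{23269950791}{1820498}$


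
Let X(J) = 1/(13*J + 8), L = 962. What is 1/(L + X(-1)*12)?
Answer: 5/4798 ≈ 0.0010421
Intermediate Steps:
X(J) = 1/(8 + 13*J)
1/(L + X(-1)*12) = 1/(962 + 12/(8 + 13*(-1))) = 1/(962 + 12/(8 - 13)) = 1/(962 + 12/(-5)) = 1/(962 - ⅕*12) = 1/(962 - 12/5) = 1/(4798/5) = 5/4798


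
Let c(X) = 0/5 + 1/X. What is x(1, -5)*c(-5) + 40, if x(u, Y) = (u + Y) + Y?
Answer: 209/5 ≈ 41.800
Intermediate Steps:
c(X) = 1/X (c(X) = 0*(⅕) + 1/X = 0 + 1/X = 1/X)
x(u, Y) = u + 2*Y (x(u, Y) = (Y + u) + Y = u + 2*Y)
x(1, -5)*c(-5) + 40 = (1 + 2*(-5))/(-5) + 40 = (1 - 10)*(-⅕) + 40 = -9*(-⅕) + 40 = 9/5 + 40 = 209/5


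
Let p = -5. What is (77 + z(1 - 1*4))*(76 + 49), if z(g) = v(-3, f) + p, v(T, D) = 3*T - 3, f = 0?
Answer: 7500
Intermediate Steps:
v(T, D) = -3 + 3*T
z(g) = -17 (z(g) = (-3 + 3*(-3)) - 5 = (-3 - 9) - 5 = -12 - 5 = -17)
(77 + z(1 - 1*4))*(76 + 49) = (77 - 17)*(76 + 49) = 60*125 = 7500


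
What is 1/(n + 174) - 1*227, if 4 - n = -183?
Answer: -81946/361 ≈ -227.00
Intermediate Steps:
n = 187 (n = 4 - 1*(-183) = 4 + 183 = 187)
1/(n + 174) - 1*227 = 1/(187 + 174) - 1*227 = 1/361 - 227 = -81946/361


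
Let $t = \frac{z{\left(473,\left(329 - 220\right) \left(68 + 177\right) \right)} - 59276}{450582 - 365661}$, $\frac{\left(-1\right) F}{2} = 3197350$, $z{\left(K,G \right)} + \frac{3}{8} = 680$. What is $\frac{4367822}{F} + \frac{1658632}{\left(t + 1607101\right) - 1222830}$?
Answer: $\frac{77761765461710507}{21402647044608050} \approx 3.6333$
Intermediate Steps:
$z{\left(K,G \right)} = \frac{5437}{8}$ ($z{\left(K,G \right)} = - \frac{3}{8} + 680 = \frac{5437}{8}$)
$F = -6394700$ ($F = \left(-2\right) 3197350 = -6394700$)
$t = - \frac{156257}{226456}$ ($t = \frac{\frac{5437}{8} - 59276}{450582 - 365661} = - \frac{468771}{8 \cdot 84921} = \left(- \frac{468771}{8}\right) \frac{1}{84921} = - \frac{156257}{226456} \approx -0.69001$)
$\frac{4367822}{F} + \frac{1658632}{\left(t + 1607101\right) - 1222830} = \frac{4367822}{-6394700} + \frac{1658632}{\left(- \frac{156257}{226456} + 1607101\right) - 1222830} = 4367822 \left(- \frac{1}{6394700}\right) + \frac{1658632}{\frac{363937507799}{226456} - 1222830} = - \frac{2183911}{3197350} + \frac{1658632}{\frac{87020317319}{226456}} = - \frac{2183911}{3197350} + 1658632 \cdot \frac{226456}{87020317319} = - \frac{2183911}{3197350} + \frac{375607168192}{87020317319} = \frac{77761765461710507}{21402647044608050}$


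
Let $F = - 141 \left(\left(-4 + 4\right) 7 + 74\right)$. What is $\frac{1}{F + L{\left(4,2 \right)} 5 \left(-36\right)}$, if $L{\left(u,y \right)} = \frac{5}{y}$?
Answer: $- \frac{1}{10884} \approx -9.1878 \cdot 10^{-5}$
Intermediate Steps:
$F = -10434$ ($F = - 141 \left(0 \cdot 7 + 74\right) = - 141 \left(0 + 74\right) = \left(-141\right) 74 = -10434$)
$\frac{1}{F + L{\left(4,2 \right)} 5 \left(-36\right)} = \frac{1}{-10434 + \frac{5}{2} \cdot 5 \left(-36\right)} = \frac{1}{-10434 + \frac{25}{2} \left(-36\right)} = \frac{1}{-10434 - 450} = \frac{1}{-10884} = - \frac{1}{10884}$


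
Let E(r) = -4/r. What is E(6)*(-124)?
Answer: 248/3 ≈ 82.667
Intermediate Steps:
E(6)*(-124) = -4/6*(-124) = -4*⅙*(-124) = -⅔*(-124) = 248/3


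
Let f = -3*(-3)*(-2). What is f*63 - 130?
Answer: -1264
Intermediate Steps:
f = -18 (f = 9*(-2) = -18)
f*63 - 130 = -18*63 - 130 = -1134 - 130 = -1264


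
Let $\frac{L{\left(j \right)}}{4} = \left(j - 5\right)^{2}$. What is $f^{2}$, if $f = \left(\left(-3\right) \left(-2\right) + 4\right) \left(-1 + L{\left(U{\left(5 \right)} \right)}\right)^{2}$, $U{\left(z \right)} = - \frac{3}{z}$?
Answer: $\frac{374679589516164}{15625} \approx 2.3979 \cdot 10^{10}$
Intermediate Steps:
$L{\left(j \right)} = 4 \left(-5 + j\right)^{2}$ ($L{\left(j \right)} = 4 \left(j - 5\right)^{2} = 4 \left(-5 + j\right)^{2}$)
$f = \frac{19356642}{125}$ ($f = \left(\left(-3\right) \left(-2\right) + 4\right) \left(-1 + 4 \left(-5 - \frac{3}{5}\right)^{2}\right)^{2} = \left(6 + 4\right) \left(-1 + 4 \left(-5 - \frac{3}{5}\right)^{2}\right)^{2} = 10 \left(-1 + 4 \left(-5 - \frac{3}{5}\right)^{2}\right)^{2} = 10 \left(-1 + 4 \left(- \frac{28}{5}\right)^{2}\right)^{2} = 10 \left(-1 + 4 \cdot \frac{784}{25}\right)^{2} = 10 \left(-1 + \frac{3136}{25}\right)^{2} = 10 \left(\frac{3111}{25}\right)^{2} = 10 \cdot \frac{9678321}{625} = \frac{19356642}{125} \approx 1.5485 \cdot 10^{5}$)
$f^{2} = \left(\frac{19356642}{125}\right)^{2} = \frac{374679589516164}{15625}$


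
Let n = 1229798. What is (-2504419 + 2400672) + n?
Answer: 1126051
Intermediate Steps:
(-2504419 + 2400672) + n = (-2504419 + 2400672) + 1229798 = -103747 + 1229798 = 1126051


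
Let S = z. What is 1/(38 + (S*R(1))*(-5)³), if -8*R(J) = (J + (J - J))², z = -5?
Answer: -8/321 ≈ -0.024922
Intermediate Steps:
S = -5
R(J) = -J²/8 (R(J) = -(J + (J - J))²/8 = -(J + 0)²/8 = -J²/8)
1/(38 + (S*R(1))*(-5)³) = 1/(38 - (-5)*1²/8*(-5)³) = 1/(38 - (-5)/8*(-125)) = 1/(38 - 5*(-⅛)*(-125)) = 1/(38 + (5/8)*(-125)) = 1/(38 - 625/8) = 1/(-321/8) = -8/321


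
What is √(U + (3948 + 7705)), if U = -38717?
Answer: 2*I*√6766 ≈ 164.51*I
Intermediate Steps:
√(U + (3948 + 7705)) = √(-38717 + (3948 + 7705)) = √(-38717 + 11653) = √(-27064) = 2*I*√6766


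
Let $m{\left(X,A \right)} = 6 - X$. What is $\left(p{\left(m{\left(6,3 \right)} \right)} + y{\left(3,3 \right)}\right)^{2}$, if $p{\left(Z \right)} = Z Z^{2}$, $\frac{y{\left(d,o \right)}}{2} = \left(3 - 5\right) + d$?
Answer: $4$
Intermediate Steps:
$y{\left(d,o \right)} = -4 + 2 d$ ($y{\left(d,o \right)} = 2 \left(\left(3 - 5\right) + d\right) = 2 \left(-2 + d\right) = -4 + 2 d$)
$p{\left(Z \right)} = Z^{3}$
$\left(p{\left(m{\left(6,3 \right)} \right)} + y{\left(3,3 \right)}\right)^{2} = \left(\left(6 - 6\right)^{3} + \left(-4 + 2 \cdot 3\right)\right)^{2} = \left(\left(6 - 6\right)^{3} + \left(-4 + 6\right)\right)^{2} = \left(0^{3} + 2\right)^{2} = \left(0 + 2\right)^{2} = 2^{2} = 4$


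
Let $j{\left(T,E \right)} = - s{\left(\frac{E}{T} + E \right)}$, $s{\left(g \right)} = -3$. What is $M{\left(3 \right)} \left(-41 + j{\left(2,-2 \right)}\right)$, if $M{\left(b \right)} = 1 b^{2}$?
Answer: $-342$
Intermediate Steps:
$M{\left(b \right)} = b^{2}$
$j{\left(T,E \right)} = 3$ ($j{\left(T,E \right)} = \left(-1\right) \left(-3\right) = 3$)
$M{\left(3 \right)} \left(-41 + j{\left(2,-2 \right)}\right) = 3^{2} \left(-41 + 3\right) = 9 \left(-38\right) = -342$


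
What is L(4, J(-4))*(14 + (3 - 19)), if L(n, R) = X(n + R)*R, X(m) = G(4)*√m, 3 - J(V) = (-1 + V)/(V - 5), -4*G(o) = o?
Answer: 44*√58/27 ≈ 12.411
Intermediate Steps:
G(o) = -o/4
J(V) = 3 - (-1 + V)/(-5 + V) (J(V) = 3 - (-1 + V)/(V - 5) = 3 - (-1 + V)/(-5 + V))
X(m) = -√m (X(m) = (-¼*4)*√m = -√m)
L(n, R) = -R*√(R + n) (L(n, R) = (-√(n + R))*R = (-√(R + n))*R = -R*√(R + n))
L(4, J(-4))*(14 + (3 - 19)) = (-2*(-7 - 4)/(-5 - 4)*√(2*(-7 - 4)/(-5 - 4) + 4))*(14 + (3 - 19)) = (-2*(-11)/(-9)*√(2*(-11)/(-9) + 4))*(14 - 16) = -2*(-⅑)*(-11)*√(2*(-⅑)*(-11) + 4)*(-2) = -1*22/9*√(22/9 + 4)*(-2) = -1*22/9*√(58/9)*(-2) = -1*22/9*√58/3*(-2) = -22*√58/27*(-2) = 44*√58/27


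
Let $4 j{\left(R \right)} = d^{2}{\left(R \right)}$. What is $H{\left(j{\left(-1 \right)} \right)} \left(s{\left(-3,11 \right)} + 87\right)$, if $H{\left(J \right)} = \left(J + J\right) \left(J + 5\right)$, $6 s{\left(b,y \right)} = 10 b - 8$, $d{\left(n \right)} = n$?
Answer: $\frac{847}{4} \approx 211.75$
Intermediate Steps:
$s{\left(b,y \right)} = - \frac{4}{3} + \frac{5 b}{3}$ ($s{\left(b,y \right)} = \frac{10 b - 8}{6} = \frac{-8 + 10 b}{6} = - \frac{4}{3} + \frac{5 b}{3}$)
$j{\left(R \right)} = \frac{R^{2}}{4}$
$H{\left(J \right)} = 2 J \left(5 + J\right)$
$H{\left(j{\left(-1 \right)} \right)} \left(s{\left(-3,11 \right)} + 87\right) = 2 \frac{\left(-1\right)^{2}}{4} \left(5 + \frac{\left(-1\right)^{2}}{4}\right) \left(\left(- \frac{4}{3} + \frac{5}{3} \left(-3\right)\right) + 87\right) = 2 \cdot \frac{1}{4} \cdot 1 \left(5 + \frac{1}{4} \cdot 1\right) \left(\left(- \frac{4}{3} - 5\right) + 87\right) = 2 \cdot \frac{1}{4} \left(5 + \frac{1}{4}\right) \left(- \frac{19}{3} + 87\right) = 2 \cdot \frac{1}{4} \cdot \frac{21}{4} \cdot \frac{242}{3} = \frac{21}{8} \cdot \frac{242}{3} = \frac{847}{4}$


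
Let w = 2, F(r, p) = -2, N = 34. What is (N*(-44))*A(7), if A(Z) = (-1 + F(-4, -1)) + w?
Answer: 1496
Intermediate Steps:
A(Z) = -1 (A(Z) = (-1 - 2) + 2 = -3 + 2 = -1)
(N*(-44))*A(7) = (34*(-44))*(-1) = -1496*(-1) = 1496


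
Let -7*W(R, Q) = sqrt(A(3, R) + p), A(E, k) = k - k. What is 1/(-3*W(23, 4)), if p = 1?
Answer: 7/3 ≈ 2.3333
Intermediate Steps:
A(E, k) = 0
W(R, Q) = -1/7 (W(R, Q) = -sqrt(0 + 1)/7 = -sqrt(1)/7 = -1/7*1 = -1/7)
1/(-3*W(23, 4)) = 1/(-3*(-1/7)) = 1/(3/7) = 7/3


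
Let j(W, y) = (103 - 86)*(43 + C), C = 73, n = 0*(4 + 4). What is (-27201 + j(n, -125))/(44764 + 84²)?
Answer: -25229/51820 ≈ -0.48686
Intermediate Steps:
n = 0 (n = 0*8 = 0)
j(W, y) = 1972 (j(W, y) = (103 - 86)*(43 + 73) = 17*116 = 1972)
(-27201 + j(n, -125))/(44764 + 84²) = (-27201 + 1972)/(44764 + 84²) = -25229/(44764 + 7056) = -25229/51820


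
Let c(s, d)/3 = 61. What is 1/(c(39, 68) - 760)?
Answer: -1/577 ≈ -0.0017331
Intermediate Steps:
c(s, d) = 183 (c(s, d) = 3*61 = 183)
1/(c(39, 68) - 760) = 1/(183 - 760) = 1/(-577) = -1/577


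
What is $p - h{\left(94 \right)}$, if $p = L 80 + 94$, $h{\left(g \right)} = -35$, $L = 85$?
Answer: $6929$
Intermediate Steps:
$p = 6894$ ($p = 85 \cdot 80 + 94 = 6800 + 94 = 6894$)
$p - h{\left(94 \right)} = 6894 - -35 = 6894 + 35 = 6929$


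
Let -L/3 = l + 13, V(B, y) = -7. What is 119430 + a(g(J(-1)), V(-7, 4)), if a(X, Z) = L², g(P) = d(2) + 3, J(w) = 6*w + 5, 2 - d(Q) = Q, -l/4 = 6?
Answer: 120519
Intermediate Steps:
l = -24 (l = -4*6 = -24)
d(Q) = 2 - Q
J(w) = 5 + 6*w
L = 33 (L = -3*(-24 + 13) = -3*(-11) = 33)
g(P) = 3 (g(P) = (2 - 1*2) + 3 = (2 - 2) + 3 = 0 + 3 = 3)
a(X, Z) = 1089 (a(X, Z) = 33² = 1089)
119430 + a(g(J(-1)), V(-7, 4)) = 119430 + 1089 = 120519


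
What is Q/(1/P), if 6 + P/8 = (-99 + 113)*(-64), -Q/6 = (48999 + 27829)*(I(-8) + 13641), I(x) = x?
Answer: 45348062584704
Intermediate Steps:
Q = -6284376744 (Q = -6*(48999 + 27829)*(-8 + 13641) = -460968*13633 = -6*1047396124 = -6284376744)
P = -7216 (P = -48 + 8*((-99 + 113)*(-64)) = -48 + 8*(14*(-64)) = -48 + 8*(-896) = -48 - 7168 = -7216)
Q/(1/P) = -6284376744/(1/(-7216)) = -6284376744/(-1/7216) = -6284376744*(-7216) = 45348062584704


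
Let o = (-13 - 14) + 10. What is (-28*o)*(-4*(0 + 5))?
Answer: -9520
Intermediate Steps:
o = -17 (o = -27 + 10 = -17)
(-28*o)*(-4*(0 + 5)) = (-28*(-17))*(-4*(0 + 5)) = 476*(-4*5) = 476*(-20) = -9520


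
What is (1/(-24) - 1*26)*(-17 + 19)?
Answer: -625/12 ≈ -52.083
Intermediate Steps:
(1/(-24) - 1*26)*(-17 + 19) = (-1/24 - 26)*2 = -625/24*2 = -625/12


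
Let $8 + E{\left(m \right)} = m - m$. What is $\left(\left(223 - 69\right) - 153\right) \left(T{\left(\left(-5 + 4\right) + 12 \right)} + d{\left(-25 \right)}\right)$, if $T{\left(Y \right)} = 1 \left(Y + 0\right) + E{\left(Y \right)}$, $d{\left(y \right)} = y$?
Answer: $-22$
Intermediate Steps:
$E{\left(m \right)} = -8$ ($E{\left(m \right)} = -8 + \left(m - m\right) = -8 + 0 = -8$)
$T{\left(Y \right)} = -8 + Y$ ($T{\left(Y \right)} = 1 \left(Y + 0\right) - 8 = 1 Y - 8 = Y - 8 = -8 + Y$)
$\left(\left(223 - 69\right) - 153\right) \left(T{\left(\left(-5 + 4\right) + 12 \right)} + d{\left(-25 \right)}\right) = \left(\left(223 - 69\right) - 153\right) \left(\left(-8 + \left(\left(-5 + 4\right) + 12\right)\right) - 25\right) = \left(\left(223 - 69\right) - 153\right) \left(\left(-8 + \left(-1 + 12\right)\right) - 25\right) = \left(154 - 153\right) \left(\left(-8 + 11\right) - 25\right) = 1 \left(3 - 25\right) = 1 \left(-22\right) = -22$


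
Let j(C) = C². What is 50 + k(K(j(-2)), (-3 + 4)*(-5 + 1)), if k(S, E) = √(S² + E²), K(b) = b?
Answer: 50 + 4*√2 ≈ 55.657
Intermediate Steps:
k(S, E) = √(E² + S²)
50 + k(K(j(-2)), (-3 + 4)*(-5 + 1)) = 50 + √(((-3 + 4)*(-5 + 1))² + ((-2)²)²) = 50 + √((1*(-4))² + 4²) = 50 + √((-4)² + 16) = 50 + √(16 + 16) = 50 + √32 = 50 + 4*√2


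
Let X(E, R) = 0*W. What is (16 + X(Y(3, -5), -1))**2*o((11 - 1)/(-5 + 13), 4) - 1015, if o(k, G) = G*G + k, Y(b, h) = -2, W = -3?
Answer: 3401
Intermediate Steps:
X(E, R) = 0 (X(E, R) = 0*(-3) = 0)
o(k, G) = k + G**2 (o(k, G) = G**2 + k = k + G**2)
(16 + X(Y(3, -5), -1))**2*o((11 - 1)/(-5 + 13), 4) - 1015 = (16 + 0)**2*((11 - 1)/(-5 + 13) + 4**2) - 1015 = 16**2*(10/8 + 16) - 1015 = 256*(10*(1/8) + 16) - 1015 = 256*(5/4 + 16) - 1015 = 256*(69/4) - 1015 = 4416 - 1015 = 3401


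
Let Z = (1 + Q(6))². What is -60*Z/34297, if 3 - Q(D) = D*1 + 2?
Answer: -960/34297 ≈ -0.027991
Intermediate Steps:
Q(D) = 1 - D (Q(D) = 3 - (D*1 + 2) = 3 - (D + 2) = 3 - (2 + D) = 3 + (-2 - D) = 1 - D)
Z = 16 (Z = (1 + (1 - 1*6))² = (1 + (1 - 6))² = (1 - 5)² = (-4)² = 16)
-60*Z/34297 = -60*16/34297 = -960*1/34297 = -960/34297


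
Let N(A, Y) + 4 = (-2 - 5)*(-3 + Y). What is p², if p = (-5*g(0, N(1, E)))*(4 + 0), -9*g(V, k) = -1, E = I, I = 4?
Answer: 400/81 ≈ 4.9383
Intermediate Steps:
E = 4
N(A, Y) = 17 - 7*Y (N(A, Y) = -4 + (-2 - 5)*(-3 + Y) = -4 - 7*(-3 + Y) = -4 + (21 - 7*Y) = 17 - 7*Y)
g(V, k) = ⅑ (g(V, k) = -⅑*(-1) = ⅑)
p = -20/9 (p = (-5*⅑)*(4 + 0) = -5/9*4 = -20/9 ≈ -2.2222)
p² = (-20/9)² = 400/81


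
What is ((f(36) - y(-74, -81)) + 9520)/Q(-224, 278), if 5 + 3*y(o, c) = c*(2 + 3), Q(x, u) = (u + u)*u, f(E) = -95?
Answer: 28685/463704 ≈ 0.061861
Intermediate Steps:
Q(x, u) = 2*u² (Q(x, u) = (2*u)*u = 2*u²)
y(o, c) = -5/3 + 5*c/3 (y(o, c) = -5/3 + (c*(2 + 3))/3 = -5/3 + (c*5)/3 = -5/3 + (5*c)/3 = -5/3 + 5*c/3)
((f(36) - y(-74, -81)) + 9520)/Q(-224, 278) = ((-95 - (-5/3 + (5/3)*(-81))) + 9520)/((2*278²)) = ((-95 - (-5/3 - 135)) + 9520)/((2*77284)) = ((-95 - 1*(-410/3)) + 9520)/154568 = ((-95 + 410/3) + 9520)*(1/154568) = (125/3 + 9520)*(1/154568) = (28685/3)*(1/154568) = 28685/463704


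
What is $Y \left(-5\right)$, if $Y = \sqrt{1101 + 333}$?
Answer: $- 5 \sqrt{1434} \approx -189.34$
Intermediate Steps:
$Y = \sqrt{1434} \approx 37.868$
$Y \left(-5\right) = \sqrt{1434} \left(-5\right) = - 5 \sqrt{1434}$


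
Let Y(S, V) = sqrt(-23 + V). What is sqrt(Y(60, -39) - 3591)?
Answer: sqrt(-3591 + I*sqrt(62)) ≈ 0.0657 + 59.925*I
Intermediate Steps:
sqrt(Y(60, -39) - 3591) = sqrt(sqrt(-23 - 39) - 3591) = sqrt(sqrt(-62) - 3591) = sqrt(I*sqrt(62) - 3591) = sqrt(-3591 + I*sqrt(62))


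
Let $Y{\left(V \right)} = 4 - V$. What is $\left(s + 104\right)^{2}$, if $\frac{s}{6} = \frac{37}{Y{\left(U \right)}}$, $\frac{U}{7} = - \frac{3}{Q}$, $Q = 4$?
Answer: $16384$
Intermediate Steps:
$U = - \frac{21}{4}$ ($U = 7 \left(- \frac{3}{4}\right) = - \frac{21}{4} \approx -5.25$)
$s = 24$ ($s = 6 \frac{37}{4 - - \frac{21}{4}} = 6 \frac{37}{4 + \frac{21}{4}} = 6 \frac{37}{\frac{37}{4}} = 6 \cdot 37 \cdot \frac{4}{37} = 6 \cdot 4 = 24$)
$\left(s + 104\right)^{2} = \left(24 + 104\right)^{2} = 128^{2} = 16384$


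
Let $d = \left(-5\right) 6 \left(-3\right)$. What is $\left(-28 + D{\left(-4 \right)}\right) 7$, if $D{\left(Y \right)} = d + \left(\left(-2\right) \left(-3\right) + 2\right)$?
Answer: $490$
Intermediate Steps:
$d = 90$ ($d = \left(-30\right) \left(-3\right) = 90$)
$D{\left(Y \right)} = 98$ ($D{\left(Y \right)} = 90 + \left(\left(-2\right) \left(-3\right) + 2\right) = 90 + \left(6 + 2\right) = 90 + 8 = 98$)
$\left(-28 + D{\left(-4 \right)}\right) 7 = \left(-28 + 98\right) 7 = 70 \cdot 7 = 490$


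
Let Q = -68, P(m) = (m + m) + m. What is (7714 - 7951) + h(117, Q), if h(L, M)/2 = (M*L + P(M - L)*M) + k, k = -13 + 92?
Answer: 59489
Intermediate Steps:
P(m) = 3*m (P(m) = 2*m + m = 3*m)
k = 79
h(L, M) = 158 + 2*L*M + 2*M*(-3*L + 3*M) (h(L, M) = 2*((M*L + (3*(M - L))*M) + 79) = 2*((L*M + (-3*L + 3*M)*M) + 79) = 2*((L*M + M*(-3*L + 3*M)) + 79) = 2*(79 + L*M + M*(-3*L + 3*M)) = 158 + 2*L*M + 2*M*(-3*L + 3*M))
(7714 - 7951) + h(117, Q) = (7714 - 7951) + (158 + 6*(-68)² - 4*117*(-68)) = -237 + (158 + 6*4624 + 31824) = -237 + (158 + 27744 + 31824) = -237 + 59726 = 59489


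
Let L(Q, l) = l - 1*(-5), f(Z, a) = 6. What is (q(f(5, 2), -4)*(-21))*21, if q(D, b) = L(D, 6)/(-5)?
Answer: 4851/5 ≈ 970.20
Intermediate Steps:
L(Q, l) = 5 + l (L(Q, l) = l + 5 = 5 + l)
q(D, b) = -11/5 (q(D, b) = (5 + 6)/(-5) = 11*(-⅕) = -11/5)
(q(f(5, 2), -4)*(-21))*21 = -11/5*(-21)*21 = (231/5)*21 = 4851/5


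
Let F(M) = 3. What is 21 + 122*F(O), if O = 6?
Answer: 387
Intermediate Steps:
21 + 122*F(O) = 21 + 122*3 = 21 + 366 = 387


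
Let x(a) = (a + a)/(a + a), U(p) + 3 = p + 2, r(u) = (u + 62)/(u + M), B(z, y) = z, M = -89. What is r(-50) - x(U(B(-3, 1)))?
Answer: -151/139 ≈ -1.0863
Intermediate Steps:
r(u) = (62 + u)/(-89 + u) (r(u) = (u + 62)/(u - 89) = (62 + u)/(-89 + u))
U(p) = -1 + p (U(p) = -3 + (p + 2) = -3 + (2 + p) = -1 + p)
x(a) = 1 (x(a) = (2*a)/((2*a)) = (2*a)*(1/(2*a)) = 1)
r(-50) - x(U(B(-3, 1))) = (62 - 50)/(-89 - 50) - 1*1 = 12/(-139) - 1 = -1/139*12 - 1 = -12/139 - 1 = -151/139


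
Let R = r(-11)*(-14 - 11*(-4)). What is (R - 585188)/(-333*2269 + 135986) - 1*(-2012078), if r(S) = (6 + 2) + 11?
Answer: 1246666004716/619591 ≈ 2.0121e+6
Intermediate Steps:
r(S) = 19 (r(S) = 8 + 11 = 19)
R = 570 (R = 19*(-14 - 11*(-4)) = 19*(-14 + 44) = 19*30 = 570)
(R - 585188)/(-333*2269 + 135986) - 1*(-2012078) = (570 - 585188)/(-333*2269 + 135986) - 1*(-2012078) = -584618/(-755577 + 135986) + 2012078 = -584618/(-619591) + 2012078 = -584618*(-1/619591) + 2012078 = 584618/619591 + 2012078 = 1246666004716/619591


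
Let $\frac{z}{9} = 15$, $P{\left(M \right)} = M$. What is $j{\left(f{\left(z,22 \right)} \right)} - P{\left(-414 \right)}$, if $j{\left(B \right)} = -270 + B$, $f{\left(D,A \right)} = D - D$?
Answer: $144$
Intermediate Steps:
$z = 135$ ($z = 9 \cdot 15 = 135$)
$f{\left(D,A \right)} = 0$
$j{\left(f{\left(z,22 \right)} \right)} - P{\left(-414 \right)} = \left(-270 + 0\right) - -414 = -270 + 414 = 144$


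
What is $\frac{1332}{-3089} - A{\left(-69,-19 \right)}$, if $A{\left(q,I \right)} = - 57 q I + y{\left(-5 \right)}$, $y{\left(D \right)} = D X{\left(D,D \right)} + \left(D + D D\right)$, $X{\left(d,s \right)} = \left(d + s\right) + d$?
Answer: $\frac{230536916}{3089} \approx 74632.0$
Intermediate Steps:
$X{\left(d,s \right)} = s + 2 d$
$y{\left(D \right)} = D + 4 D^{2}$ ($y{\left(D \right)} = D \left(D + 2 D\right) + \left(D + D D\right) = D 3 D + \left(D + D^{2}\right) = 3 D^{2} + \left(D + D^{2}\right) = D + 4 D^{2}$)
$A{\left(q,I \right)} = 95 - 57 I q$ ($A{\left(q,I \right)} = - 57 q I - 5 \left(1 + 4 \left(-5\right)\right) = - 57 I q - 5 \left(1 - 20\right) = - 57 I q - -95 = - 57 I q + 95 = 95 - 57 I q$)
$\frac{1332}{-3089} - A{\left(-69,-19 \right)} = \frac{1332}{-3089} - \left(95 - \left(-1083\right) \left(-69\right)\right) = 1332 \left(- \frac{1}{3089}\right) - \left(95 - 74727\right) = - \frac{1332}{3089} - -74632 = - \frac{1332}{3089} + 74632 = \frac{230536916}{3089}$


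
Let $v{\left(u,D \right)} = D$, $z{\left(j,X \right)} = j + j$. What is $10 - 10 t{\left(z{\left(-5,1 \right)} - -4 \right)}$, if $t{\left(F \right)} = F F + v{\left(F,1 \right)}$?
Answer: $-360$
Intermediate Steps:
$z{\left(j,X \right)} = 2 j$
$t{\left(F \right)} = 1 + F^{2}$ ($t{\left(F \right)} = F F + 1 = F^{2} + 1 = 1 + F^{2}$)
$10 - 10 t{\left(z{\left(-5,1 \right)} - -4 \right)} = 10 - 10 \left(1 + \left(2 \left(-5\right) - -4\right)^{2}\right) = 10 - 10 \left(1 + \left(-10 + 4\right)^{2}\right) = 10 - 10 \left(1 + \left(-6\right)^{2}\right) = 10 - 10 \left(1 + 36\right) = 10 - 370 = -360$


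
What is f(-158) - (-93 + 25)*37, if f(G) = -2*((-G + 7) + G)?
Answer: 2502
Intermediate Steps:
f(G) = -14 (f(G) = -2*((7 - G) + G) = -2*7 = -14)
f(-158) - (-93 + 25)*37 = -14 - (-93 + 25)*37 = -14 - (-68)*37 = -14 - 1*(-2516) = -14 + 2516 = 2502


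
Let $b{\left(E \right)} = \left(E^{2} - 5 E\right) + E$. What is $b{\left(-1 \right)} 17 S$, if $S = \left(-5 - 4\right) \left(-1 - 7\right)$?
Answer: $6120$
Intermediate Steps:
$S = 72$ ($S = \left(-9\right) \left(-8\right) = 72$)
$b{\left(E \right)} = E^{2} - 4 E$
$b{\left(-1 \right)} 17 S = - (-4 - 1) 17 \cdot 72 = \left(-1\right) \left(-5\right) 17 \cdot 72 = 5 \cdot 17 \cdot 72 = 85 \cdot 72 = 6120$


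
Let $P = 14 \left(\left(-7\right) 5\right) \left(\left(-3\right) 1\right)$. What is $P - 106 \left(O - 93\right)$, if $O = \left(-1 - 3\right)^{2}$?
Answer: $9632$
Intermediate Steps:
$O = 16$ ($O = \left(-4\right)^{2} = 16$)
$P = 1470$ ($P = 14 \left(-35\right) \left(-3\right) = \left(-490\right) \left(-3\right) = 1470$)
$P - 106 \left(O - 93\right) = 1470 - 106 \left(16 - 93\right) = 1470 - 106 \left(-77\right) = 1470 - -8162 = 1470 + 8162 = 9632$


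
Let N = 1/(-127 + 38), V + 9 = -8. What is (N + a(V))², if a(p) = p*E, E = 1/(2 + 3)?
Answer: 2304324/198025 ≈ 11.637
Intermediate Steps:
V = -17 (V = -9 - 8 = -17)
E = ⅕ (E = 1/5 = ⅕ ≈ 0.20000)
N = -1/89 (N = 1/(-89) = -1/89 ≈ -0.011236)
a(p) = p/5 (a(p) = p*(⅕) = p/5)
(N + a(V))² = (-1/89 + (⅕)*(-17))² = (-1/89 - 17/5)² = (-1518/445)² = 2304324/198025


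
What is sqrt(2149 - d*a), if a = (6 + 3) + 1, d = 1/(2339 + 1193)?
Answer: 3*sqrt(744688646)/1766 ≈ 46.357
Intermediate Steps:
d = 1/3532 ≈ 0.00028313
a = 10 (a = 9 + 1 = 10)
sqrt(2149 - d*a) = sqrt(2149 - 10/3532) = sqrt(2149 - 1*5/1766) = sqrt(2149 - 5/1766) = sqrt(3795129/1766) = 3*sqrt(744688646)/1766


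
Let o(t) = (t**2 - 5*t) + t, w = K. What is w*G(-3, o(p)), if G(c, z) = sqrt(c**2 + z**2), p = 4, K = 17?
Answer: 51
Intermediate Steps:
w = 17
o(t) = t**2 - 4*t
w*G(-3, o(p)) = 17*sqrt((-3)**2 + (4*(-4 + 4))**2) = 17*sqrt(9 + (4*0)**2) = 17*sqrt(9 + 0**2) = 17*sqrt(9 + 0) = 17*sqrt(9) = 17*3 = 51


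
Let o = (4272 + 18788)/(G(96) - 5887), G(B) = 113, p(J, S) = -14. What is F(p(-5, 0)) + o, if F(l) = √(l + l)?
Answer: -11530/2887 + 2*I*√7 ≈ -3.9938 + 5.2915*I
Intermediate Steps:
F(l) = √2*√l (F(l) = √(2*l) = √2*√l)
o = -11530/2887 (o = (4272 + 18788)/(113 - 5887) = 23060/(-5774) = 23060*(-1/5774) = -11530/2887 ≈ -3.9938)
F(p(-5, 0)) + o = √2*√(-14) - 11530/2887 = √2*(I*√14) - 11530/2887 = 2*I*√7 - 11530/2887 = -11530/2887 + 2*I*√7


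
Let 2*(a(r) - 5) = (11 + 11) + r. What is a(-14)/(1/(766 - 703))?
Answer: 567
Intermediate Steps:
a(r) = 16 + r/2 (a(r) = 5 + ((11 + 11) + r)/2 = 5 + (22 + r)/2 = 5 + (11 + r/2) = 16 + r/2)
a(-14)/(1/(766 - 703)) = (16 + (½)*(-14))/(1/(766 - 703)) = (16 - 7)/(1/63) = 9/(1/63) = 9*63 = 567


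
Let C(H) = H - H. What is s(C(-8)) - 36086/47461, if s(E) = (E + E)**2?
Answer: -36086/47461 ≈ -0.76033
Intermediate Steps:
C(H) = 0
s(E) = 4*E**2 (s(E) = (2*E)**2 = 4*E**2)
s(C(-8)) - 36086/47461 = 4*0**2 - 36086/47461 = 4*0 - 36086/47461 = 0 - 1*36086/47461 = 0 - 36086/47461 = -36086/47461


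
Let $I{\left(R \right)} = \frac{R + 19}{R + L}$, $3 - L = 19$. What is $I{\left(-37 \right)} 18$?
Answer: $\frac{324}{53} \approx 6.1132$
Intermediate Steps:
$L = -16$ ($L = 3 - 19 = -16$)
$I{\left(R \right)} = \frac{19 + R}{-16 + R}$ ($I{\left(R \right)} = \frac{R + 19}{R - 16} = \frac{19 + R}{-16 + R}$)
$I{\left(-37 \right)} 18 = \frac{19 - 37}{-16 - 37} \cdot 18 = \frac{1}{-53} \left(-18\right) 18 = \left(- \frac{1}{53}\right) \left(-18\right) 18 = \frac{18}{53} \cdot 18 = \frac{324}{53}$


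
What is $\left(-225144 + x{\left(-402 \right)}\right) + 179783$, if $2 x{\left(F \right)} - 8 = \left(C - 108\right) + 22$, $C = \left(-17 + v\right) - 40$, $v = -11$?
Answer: $-45434$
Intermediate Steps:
$C = -68$ ($C = \left(-17 - 11\right) - 40 = -28 - 40 = -68$)
$x{\left(F \right)} = -73$ ($x{\left(F \right)} = 4 + \frac{\left(-68 - 108\right) + 22}{2} = 4 + \frac{-176 + 22}{2} = 4 + \frac{1}{2} \left(-154\right) = 4 - 77 = -73$)
$\left(-225144 + x{\left(-402 \right)}\right) + 179783 = \left(-225144 - 73\right) + 179783 = -225217 + 179783 = -45434$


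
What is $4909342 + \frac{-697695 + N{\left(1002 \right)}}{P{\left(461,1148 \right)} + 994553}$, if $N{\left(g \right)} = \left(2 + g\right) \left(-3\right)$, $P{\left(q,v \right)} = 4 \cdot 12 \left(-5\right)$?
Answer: $\frac{4881421871339}{994313} \approx 4.9093 \cdot 10^{6}$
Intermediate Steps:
$P{\left(q,v \right)} = -240$ ($P{\left(q,v \right)} = 48 \left(-5\right) = -240$)
$N{\left(g \right)} = -6 - 3 g$
$4909342 + \frac{-697695 + N{\left(1002 \right)}}{P{\left(461,1148 \right)} + 994553} = 4909342 + \frac{-697695 - 3012}{-240 + 994553} = 4909342 + \frac{-697695 - 3012}{994313} = 4909342 + \left(-697695 - 3012\right) \frac{1}{994313} = 4909342 - \frac{700707}{994313} = \frac{4881421871339}{994313}$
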